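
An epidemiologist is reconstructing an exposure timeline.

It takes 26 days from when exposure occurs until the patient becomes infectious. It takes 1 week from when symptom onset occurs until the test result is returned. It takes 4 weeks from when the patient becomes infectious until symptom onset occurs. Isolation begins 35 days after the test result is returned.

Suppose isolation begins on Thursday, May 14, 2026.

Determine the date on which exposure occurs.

Isolation begins: May 14, 2026.
The test result is returned: May 14, 2026 − 35 days = Apr 9, 2026.
Symptom onset occurs: Apr 9, 2026 − 1 week = Apr 2, 2026.
The patient becomes infectious: Apr 2, 2026 − 4 weeks = Mar 5, 2026.
Exposure occurs: Mar 5, 2026 − 26 days = Feb 7, 2026.

Saturday, February 7, 2026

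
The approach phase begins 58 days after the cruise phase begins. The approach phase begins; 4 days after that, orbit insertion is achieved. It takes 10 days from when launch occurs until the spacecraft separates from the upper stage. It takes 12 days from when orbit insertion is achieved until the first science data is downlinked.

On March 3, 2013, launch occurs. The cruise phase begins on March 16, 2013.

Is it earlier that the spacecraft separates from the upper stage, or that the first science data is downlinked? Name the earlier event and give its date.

The spacecraft separates from the upper stage — March 13, 2013

Launch occurs: Mar 3, 2013.
The spacecraft separates from the upper stage: Mar 3, 2013 + 10 days = Mar 13, 2013.
The cruise phase begins: Mar 16, 2013.
The approach phase begins: Mar 16, 2013 + 58 days = May 13, 2013.
Orbit insertion is achieved: May 13, 2013 + 4 days = May 17, 2013.
The first science data is downlinked: May 17, 2013 + 12 days = May 29, 2013.
Comparing: the spacecraft separates from the upper stage on Mar 13, 2013 vs the first science data is downlinked on May 29, 2013. Earlier: the spacecraft separates from the upper stage.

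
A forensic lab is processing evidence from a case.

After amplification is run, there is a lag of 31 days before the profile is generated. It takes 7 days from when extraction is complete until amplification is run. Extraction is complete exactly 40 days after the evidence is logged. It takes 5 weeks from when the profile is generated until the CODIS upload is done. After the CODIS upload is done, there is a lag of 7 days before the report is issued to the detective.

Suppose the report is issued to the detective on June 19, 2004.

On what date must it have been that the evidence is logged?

February 20, 2004

The report is issued to the detective: Jun 19, 2004.
The CODIS upload is done: Jun 19, 2004 − 7 days = Jun 12, 2004.
The profile is generated: Jun 12, 2004 − 5 weeks = May 8, 2004.
Amplification is run: May 8, 2004 − 31 days = Apr 7, 2004.
Extraction is complete: Apr 7, 2004 − 7 days = Mar 31, 2004.
The evidence is logged: Mar 31, 2004 − 40 days = Feb 20, 2004.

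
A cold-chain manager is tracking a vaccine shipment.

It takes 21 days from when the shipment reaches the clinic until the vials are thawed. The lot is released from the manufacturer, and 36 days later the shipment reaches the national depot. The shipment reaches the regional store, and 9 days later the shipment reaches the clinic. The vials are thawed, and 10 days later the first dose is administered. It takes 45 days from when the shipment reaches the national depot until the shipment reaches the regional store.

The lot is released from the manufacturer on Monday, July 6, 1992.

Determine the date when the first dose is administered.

Wednesday, November 4, 1992

The lot is released from the manufacturer: Jul 6, 1992.
The shipment reaches the national depot: Jul 6, 1992 + 36 days = Aug 11, 1992.
The shipment reaches the regional store: Aug 11, 1992 + 45 days = Sep 25, 1992.
The shipment reaches the clinic: Sep 25, 1992 + 9 days = Oct 4, 1992.
The vials are thawed: Oct 4, 1992 + 21 days = Oct 25, 1992.
The first dose is administered: Oct 25, 1992 + 10 days = Nov 4, 1992.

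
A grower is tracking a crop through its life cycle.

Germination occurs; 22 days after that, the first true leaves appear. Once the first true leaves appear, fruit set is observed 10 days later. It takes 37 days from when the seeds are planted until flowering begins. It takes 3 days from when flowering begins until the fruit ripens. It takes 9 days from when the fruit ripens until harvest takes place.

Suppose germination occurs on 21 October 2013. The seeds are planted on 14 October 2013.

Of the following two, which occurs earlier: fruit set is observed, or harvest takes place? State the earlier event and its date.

Germination occurs: Oct 21, 2013.
The first true leaves appear: Oct 21, 2013 + 22 days = Nov 12, 2013.
Fruit set is observed: Nov 12, 2013 + 10 days = Nov 22, 2013.
The seeds are planted: Oct 14, 2013.
Flowering begins: Oct 14, 2013 + 37 days = Nov 20, 2013.
The fruit ripens: Nov 20, 2013 + 3 days = Nov 23, 2013.
Harvest takes place: Nov 23, 2013 + 9 days = Dec 2, 2013.
Comparing: fruit set is observed on Nov 22, 2013 vs harvest takes place on Dec 2, 2013. Earlier: fruit set is observed.

Fruit set is observed — 22 November 2013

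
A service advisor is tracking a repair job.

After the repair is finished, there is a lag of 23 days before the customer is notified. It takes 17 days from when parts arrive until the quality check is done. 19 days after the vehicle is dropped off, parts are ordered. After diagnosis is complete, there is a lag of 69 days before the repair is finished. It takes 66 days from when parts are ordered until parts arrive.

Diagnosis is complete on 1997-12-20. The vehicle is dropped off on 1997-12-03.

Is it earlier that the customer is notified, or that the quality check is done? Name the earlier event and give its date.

The quality check is done — 1998-03-15

Diagnosis is complete: Dec 20, 1997.
The repair is finished: Dec 20, 1997 + 69 days = Feb 27, 1998.
The customer is notified: Feb 27, 1998 + 23 days = Mar 22, 1998.
The vehicle is dropped off: Dec 3, 1997.
Parts are ordered: Dec 3, 1997 + 19 days = Dec 22, 1997.
Parts arrive: Dec 22, 1997 + 66 days = Feb 26, 1998.
The quality check is done: Feb 26, 1998 + 17 days = Mar 15, 1998.
Comparing: the customer is notified on Mar 22, 1998 vs the quality check is done on Mar 15, 1998. Earlier: the quality check is done.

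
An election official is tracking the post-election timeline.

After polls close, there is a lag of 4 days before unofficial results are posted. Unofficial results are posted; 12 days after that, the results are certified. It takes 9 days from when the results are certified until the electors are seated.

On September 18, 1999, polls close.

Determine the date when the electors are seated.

October 13, 1999

Polls close: Sep 18, 1999.
Unofficial results are posted: Sep 18, 1999 + 4 days = Sep 22, 1999.
The results are certified: Sep 22, 1999 + 12 days = Oct 4, 1999.
The electors are seated: Oct 4, 1999 + 9 days = Oct 13, 1999.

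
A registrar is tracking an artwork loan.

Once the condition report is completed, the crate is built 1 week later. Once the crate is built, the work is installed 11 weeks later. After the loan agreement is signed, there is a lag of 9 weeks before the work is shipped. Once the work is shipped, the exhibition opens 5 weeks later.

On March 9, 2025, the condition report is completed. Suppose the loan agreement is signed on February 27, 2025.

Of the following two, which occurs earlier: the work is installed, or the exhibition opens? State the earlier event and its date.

The condition report is completed: Mar 9, 2025.
The crate is built: Mar 9, 2025 + 1 week = Mar 16, 2025.
The work is installed: Mar 16, 2025 + 11 weeks = Jun 1, 2025.
The loan agreement is signed: Feb 27, 2025.
The work is shipped: Feb 27, 2025 + 9 weeks = May 1, 2025.
The exhibition opens: May 1, 2025 + 5 weeks = Jun 5, 2025.
Comparing: the work is installed on Jun 1, 2025 vs the exhibition opens on Jun 5, 2025. Earlier: the work is installed.

The work is installed — June 1, 2025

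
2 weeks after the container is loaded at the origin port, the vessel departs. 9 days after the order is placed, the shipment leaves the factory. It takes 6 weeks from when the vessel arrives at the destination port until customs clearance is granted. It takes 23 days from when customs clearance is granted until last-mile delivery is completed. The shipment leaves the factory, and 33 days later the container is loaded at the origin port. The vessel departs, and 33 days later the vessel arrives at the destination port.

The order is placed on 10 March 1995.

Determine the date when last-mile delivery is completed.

11 August 1995

The order is placed: Mar 10, 1995.
The shipment leaves the factory: Mar 10, 1995 + 9 days = Mar 19, 1995.
The container is loaded at the origin port: Mar 19, 1995 + 33 days = Apr 21, 1995.
The vessel departs: Apr 21, 1995 + 2 weeks = May 5, 1995.
The vessel arrives at the destination port: May 5, 1995 + 33 days = Jun 7, 1995.
Customs clearance is granted: Jun 7, 1995 + 6 weeks = Jul 19, 1995.
Last-mile delivery is completed: Jul 19, 1995 + 23 days = Aug 11, 1995.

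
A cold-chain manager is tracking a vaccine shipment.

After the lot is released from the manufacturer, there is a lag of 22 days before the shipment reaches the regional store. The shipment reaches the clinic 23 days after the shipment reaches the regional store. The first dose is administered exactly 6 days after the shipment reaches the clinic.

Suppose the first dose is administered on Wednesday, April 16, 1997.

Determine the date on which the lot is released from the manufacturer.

The first dose is administered: Apr 16, 1997.
The shipment reaches the clinic: Apr 16, 1997 − 6 days = Apr 10, 1997.
The shipment reaches the regional store: Apr 10, 1997 − 23 days = Mar 18, 1997.
The lot is released from the manufacturer: Mar 18, 1997 − 22 days = Feb 24, 1997.

Monday, February 24, 1997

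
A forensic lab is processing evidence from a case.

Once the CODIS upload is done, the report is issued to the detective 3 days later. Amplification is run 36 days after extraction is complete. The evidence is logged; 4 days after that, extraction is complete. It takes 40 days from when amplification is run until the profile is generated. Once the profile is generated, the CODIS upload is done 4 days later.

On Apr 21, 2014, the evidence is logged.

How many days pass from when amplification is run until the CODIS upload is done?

Causal path: amplification is run → the profile is generated → the CODIS upload is done.
Total delay along the path: 40 + 4 = 44 days.

44 days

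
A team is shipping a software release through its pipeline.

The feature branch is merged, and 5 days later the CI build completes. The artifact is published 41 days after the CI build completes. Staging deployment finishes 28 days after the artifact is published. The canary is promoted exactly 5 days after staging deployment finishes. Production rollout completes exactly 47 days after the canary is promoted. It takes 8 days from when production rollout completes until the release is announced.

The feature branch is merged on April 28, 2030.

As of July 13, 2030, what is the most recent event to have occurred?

The feature branch is merged: Apr 28, 2030.
The CI build completes: Apr 28, 2030 + 5 days = May 3, 2030.
The artifact is published: May 3, 2030 + 41 days = Jun 13, 2030.
Staging deployment finishes: Jun 13, 2030 + 28 days = Jul 11, 2030.
The canary is promoted: Jul 11, 2030 + 5 days = Jul 16, 2030.
Production rollout completes: Jul 16, 2030 + 47 days = Sep 1, 2030.
The release is announced: Sep 1, 2030 + 8 days = Sep 9, 2030.
Jul 13, 2030 falls between when staging deployment finishes (Jul 11, 2030) and when the canary is promoted (Jul 16, 2030).

Staging deployment finishes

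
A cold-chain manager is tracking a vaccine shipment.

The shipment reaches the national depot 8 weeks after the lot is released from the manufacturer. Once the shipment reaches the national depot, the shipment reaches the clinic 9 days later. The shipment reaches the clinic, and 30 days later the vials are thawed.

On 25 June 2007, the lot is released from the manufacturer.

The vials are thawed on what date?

28 September 2007

The lot is released from the manufacturer: Jun 25, 2007.
The shipment reaches the national depot: Jun 25, 2007 + 8 weeks = Aug 20, 2007.
The shipment reaches the clinic: Aug 20, 2007 + 9 days = Aug 29, 2007.
The vials are thawed: Aug 29, 2007 + 30 days = Sep 28, 2007.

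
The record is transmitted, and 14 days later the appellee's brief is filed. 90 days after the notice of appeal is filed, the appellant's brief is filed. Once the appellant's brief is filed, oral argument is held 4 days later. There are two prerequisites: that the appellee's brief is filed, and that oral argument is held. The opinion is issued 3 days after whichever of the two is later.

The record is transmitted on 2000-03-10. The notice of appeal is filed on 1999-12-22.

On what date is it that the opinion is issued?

The record is transmitted: Mar 10, 2000.
The appellee's brief is filed: Mar 10, 2000 + 14 days = Mar 24, 2000.
The notice of appeal is filed: Dec 22, 1999.
The appellant's brief is filed: Dec 22, 1999 + 90 days = Mar 21, 2000.
Oral argument is held: Mar 21, 2000 + 4 days = Mar 25, 2000.
Both prerequisites met — the appellee's brief is filed (Mar 24, 2000), oral argument is held (Mar 25, 2000); the later is Mar 25, 2000.
The opinion is issued: Mar 25, 2000 + 3 days = Mar 28, 2000.

2000-03-28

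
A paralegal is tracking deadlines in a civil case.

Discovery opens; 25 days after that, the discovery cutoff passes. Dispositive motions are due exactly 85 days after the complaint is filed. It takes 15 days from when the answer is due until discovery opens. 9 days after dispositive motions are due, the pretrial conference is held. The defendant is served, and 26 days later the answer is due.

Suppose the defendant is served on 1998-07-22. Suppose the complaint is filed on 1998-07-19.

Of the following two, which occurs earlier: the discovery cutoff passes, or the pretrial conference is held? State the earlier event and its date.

The discovery cutoff passes — 1998-09-26

The defendant is served: Jul 22, 1998.
The answer is due: Jul 22, 1998 + 26 days = Aug 17, 1998.
Discovery opens: Aug 17, 1998 + 15 days = Sep 1, 1998.
The discovery cutoff passes: Sep 1, 1998 + 25 days = Sep 26, 1998.
The complaint is filed: Jul 19, 1998.
Dispositive motions are due: Jul 19, 1998 + 85 days = Oct 12, 1998.
The pretrial conference is held: Oct 12, 1998 + 9 days = Oct 21, 1998.
Comparing: the discovery cutoff passes on Sep 26, 1998 vs the pretrial conference is held on Oct 21, 1998. Earlier: the discovery cutoff passes.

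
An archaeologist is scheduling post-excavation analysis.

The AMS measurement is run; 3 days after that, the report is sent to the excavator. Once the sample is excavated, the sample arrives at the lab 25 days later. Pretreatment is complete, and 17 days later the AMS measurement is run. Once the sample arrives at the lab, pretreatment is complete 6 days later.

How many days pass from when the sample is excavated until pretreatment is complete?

31 days

Causal path: the sample is excavated → the sample arrives at the lab → pretreatment is complete.
Total delay along the path: 25 + 6 = 31 days.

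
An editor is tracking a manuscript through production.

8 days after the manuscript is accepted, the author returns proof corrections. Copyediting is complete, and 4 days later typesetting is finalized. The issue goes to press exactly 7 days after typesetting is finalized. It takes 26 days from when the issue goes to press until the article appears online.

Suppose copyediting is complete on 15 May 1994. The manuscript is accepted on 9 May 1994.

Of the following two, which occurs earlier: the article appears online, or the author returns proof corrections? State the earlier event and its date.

The author returns proof corrections — 17 May 1994

Copyediting is complete: May 15, 1994.
Typesetting is finalized: May 15, 1994 + 4 days = May 19, 1994.
The issue goes to press: May 19, 1994 + 7 days = May 26, 1994.
The article appears online: May 26, 1994 + 26 days = Jun 21, 1994.
The manuscript is accepted: May 9, 1994.
The author returns proof corrections: May 9, 1994 + 8 days = May 17, 1994.
Comparing: the article appears online on Jun 21, 1994 vs the author returns proof corrections on May 17, 1994. Earlier: the author returns proof corrections.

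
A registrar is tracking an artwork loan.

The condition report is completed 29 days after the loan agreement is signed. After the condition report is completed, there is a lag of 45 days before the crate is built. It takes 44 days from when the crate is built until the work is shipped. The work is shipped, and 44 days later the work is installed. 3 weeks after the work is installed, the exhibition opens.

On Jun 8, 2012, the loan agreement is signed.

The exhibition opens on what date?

The loan agreement is signed: Jun 8, 2012.
The condition report is completed: Jun 8, 2012 + 29 days = Jul 7, 2012.
The crate is built: Jul 7, 2012 + 45 days = Aug 21, 2012.
The work is shipped: Aug 21, 2012 + 44 days = Oct 4, 2012.
The work is installed: Oct 4, 2012 + 44 days = Nov 17, 2012.
The exhibition opens: Nov 17, 2012 + 3 weeks = Dec 8, 2012.

Dec 8, 2012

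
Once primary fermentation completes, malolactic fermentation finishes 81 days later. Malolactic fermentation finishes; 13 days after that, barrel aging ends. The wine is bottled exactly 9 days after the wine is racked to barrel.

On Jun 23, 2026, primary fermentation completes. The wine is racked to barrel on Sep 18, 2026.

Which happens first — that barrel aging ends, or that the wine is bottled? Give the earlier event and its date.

Barrel aging ends — Sep 25, 2026

Primary fermentation completes: Jun 23, 2026.
Malolactic fermentation finishes: Jun 23, 2026 + 81 days = Sep 12, 2026.
Barrel aging ends: Sep 12, 2026 + 13 days = Sep 25, 2026.
The wine is racked to barrel: Sep 18, 2026.
The wine is bottled: Sep 18, 2026 + 9 days = Sep 27, 2026.
Comparing: barrel aging ends on Sep 25, 2026 vs the wine is bottled on Sep 27, 2026. Earlier: barrel aging ends.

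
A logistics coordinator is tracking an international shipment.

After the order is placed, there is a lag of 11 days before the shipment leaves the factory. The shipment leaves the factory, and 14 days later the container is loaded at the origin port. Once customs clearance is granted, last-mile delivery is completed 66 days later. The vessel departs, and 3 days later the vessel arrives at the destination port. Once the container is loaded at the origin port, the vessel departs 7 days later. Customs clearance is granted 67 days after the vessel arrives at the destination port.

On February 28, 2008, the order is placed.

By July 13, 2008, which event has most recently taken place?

Customs clearance is granted

The order is placed: Feb 28, 2008.
The shipment leaves the factory: Feb 28, 2008 + 11 days = Mar 10, 2008.
The container is loaded at the origin port: Mar 10, 2008 + 14 days = Mar 24, 2008.
The vessel departs: Mar 24, 2008 + 7 days = Mar 31, 2008.
The vessel arrives at the destination port: Mar 31, 2008 + 3 days = Apr 3, 2008.
Customs clearance is granted: Apr 3, 2008 + 67 days = Jun 9, 2008.
Last-mile delivery is completed: Jun 9, 2008 + 66 days = Aug 14, 2008.
Jul 13, 2008 falls between when customs clearance is granted (Jun 9, 2008) and when last-mile delivery is completed (Aug 14, 2008).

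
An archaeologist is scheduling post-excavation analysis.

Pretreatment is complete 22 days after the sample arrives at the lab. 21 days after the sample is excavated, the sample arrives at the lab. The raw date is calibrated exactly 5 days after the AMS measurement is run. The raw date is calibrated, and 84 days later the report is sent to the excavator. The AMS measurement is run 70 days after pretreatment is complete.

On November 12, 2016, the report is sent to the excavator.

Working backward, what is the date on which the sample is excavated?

April 24, 2016

The report is sent to the excavator: Nov 12, 2016.
The raw date is calibrated: Nov 12, 2016 − 84 days = Aug 20, 2016.
The AMS measurement is run: Aug 20, 2016 − 5 days = Aug 15, 2016.
Pretreatment is complete: Aug 15, 2016 − 70 days = Jun 6, 2016.
The sample arrives at the lab: Jun 6, 2016 − 22 days = May 15, 2016.
The sample is excavated: May 15, 2016 − 21 days = Apr 24, 2016.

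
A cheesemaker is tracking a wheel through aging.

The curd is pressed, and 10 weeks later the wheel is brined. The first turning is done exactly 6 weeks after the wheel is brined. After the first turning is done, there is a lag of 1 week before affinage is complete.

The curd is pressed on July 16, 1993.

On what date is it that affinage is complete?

November 12, 1993

The curd is pressed: Jul 16, 1993.
The wheel is brined: Jul 16, 1993 + 10 weeks = Sep 24, 1993.
The first turning is done: Sep 24, 1993 + 6 weeks = Nov 5, 1993.
Affinage is complete: Nov 5, 1993 + 1 week = Nov 12, 1993.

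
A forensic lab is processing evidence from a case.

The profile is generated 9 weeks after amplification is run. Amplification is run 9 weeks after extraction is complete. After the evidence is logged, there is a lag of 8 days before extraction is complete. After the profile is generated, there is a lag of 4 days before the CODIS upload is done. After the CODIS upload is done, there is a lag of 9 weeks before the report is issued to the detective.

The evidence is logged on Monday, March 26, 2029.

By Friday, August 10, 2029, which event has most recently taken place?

The evidence is logged: Mar 26, 2029.
Extraction is complete: Mar 26, 2029 + 8 days = Apr 3, 2029.
Amplification is run: Apr 3, 2029 + 9 weeks = Jun 5, 2029.
The profile is generated: Jun 5, 2029 + 9 weeks = Aug 7, 2029.
The CODIS upload is done: Aug 7, 2029 + 4 days = Aug 11, 2029.
The report is issued to the detective: Aug 11, 2029 + 9 weeks = Oct 13, 2029.
Aug 10, 2029 falls between when the profile is generated (Aug 7, 2029) and when the CODIS upload is done (Aug 11, 2029).

The profile is generated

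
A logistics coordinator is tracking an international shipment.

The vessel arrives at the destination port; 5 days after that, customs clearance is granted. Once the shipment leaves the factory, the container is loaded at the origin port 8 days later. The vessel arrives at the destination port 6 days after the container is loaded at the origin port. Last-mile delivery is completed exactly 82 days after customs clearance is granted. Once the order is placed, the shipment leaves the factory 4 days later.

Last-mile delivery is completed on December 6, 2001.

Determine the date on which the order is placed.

Last-mile delivery is completed: Dec 6, 2001.
Customs clearance is granted: Dec 6, 2001 − 82 days = Sep 15, 2001.
The vessel arrives at the destination port: Sep 15, 2001 − 5 days = Sep 10, 2001.
The container is loaded at the origin port: Sep 10, 2001 − 6 days = Sep 4, 2001.
The shipment leaves the factory: Sep 4, 2001 − 8 days = Aug 27, 2001.
The order is placed: Aug 27, 2001 − 4 days = Aug 23, 2001.

August 23, 2001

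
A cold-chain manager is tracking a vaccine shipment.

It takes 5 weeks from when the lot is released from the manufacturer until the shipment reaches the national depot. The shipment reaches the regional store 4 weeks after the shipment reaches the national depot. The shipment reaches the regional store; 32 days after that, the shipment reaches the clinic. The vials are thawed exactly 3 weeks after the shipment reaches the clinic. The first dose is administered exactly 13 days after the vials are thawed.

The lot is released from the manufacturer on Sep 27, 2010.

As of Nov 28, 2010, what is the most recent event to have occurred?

The lot is released from the manufacturer: Sep 27, 2010.
The shipment reaches the national depot: Sep 27, 2010 + 5 weeks = Nov 1, 2010.
The shipment reaches the regional store: Nov 1, 2010 + 4 weeks = Nov 29, 2010.
The shipment reaches the clinic: Nov 29, 2010 + 32 days = Dec 31, 2010.
The vials are thawed: Dec 31, 2010 + 3 weeks = Jan 21, 2011.
The first dose is administered: Jan 21, 2011 + 13 days = Feb 3, 2011.
Nov 28, 2010 falls between when the shipment reaches the national depot (Nov 1, 2010) and when the shipment reaches the regional store (Nov 29, 2010).

The shipment reaches the national depot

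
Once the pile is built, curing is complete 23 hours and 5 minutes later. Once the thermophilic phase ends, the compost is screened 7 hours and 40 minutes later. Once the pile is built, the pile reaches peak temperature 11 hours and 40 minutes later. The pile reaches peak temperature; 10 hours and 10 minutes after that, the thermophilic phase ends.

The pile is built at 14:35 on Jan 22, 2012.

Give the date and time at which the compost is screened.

20:05 on Jan 23, 2012

The pile is built: 14:35 Jan 22, 2012.
The pile reaches peak temperature: 14:35 Jan 22, 2012 + 11h40m = 02:15 Jan 23, 2012.
The thermophilic phase ends: 02:15 Jan 23, 2012 + 10h10m = 12:25 Jan 23, 2012.
The compost is screened: 12:25 Jan 23, 2012 + 7h40m = 20:05 Jan 23, 2012.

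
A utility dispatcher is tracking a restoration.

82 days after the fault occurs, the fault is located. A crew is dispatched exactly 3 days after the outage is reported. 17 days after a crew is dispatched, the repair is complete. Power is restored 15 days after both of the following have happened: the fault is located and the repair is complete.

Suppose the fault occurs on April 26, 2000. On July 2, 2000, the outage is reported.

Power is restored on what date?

August 6, 2000

The fault occurs: Apr 26, 2000.
The fault is located: Apr 26, 2000 + 82 days = Jul 17, 2000.
The outage is reported: Jul 2, 2000.
A crew is dispatched: Jul 2, 2000 + 3 days = Jul 5, 2000.
The repair is complete: Jul 5, 2000 + 17 days = Jul 22, 2000.
Both prerequisites met — the fault is located (Jul 17, 2000), the repair is complete (Jul 22, 2000); the later is Jul 22, 2000.
Power is restored: Jul 22, 2000 + 15 days = Aug 6, 2000.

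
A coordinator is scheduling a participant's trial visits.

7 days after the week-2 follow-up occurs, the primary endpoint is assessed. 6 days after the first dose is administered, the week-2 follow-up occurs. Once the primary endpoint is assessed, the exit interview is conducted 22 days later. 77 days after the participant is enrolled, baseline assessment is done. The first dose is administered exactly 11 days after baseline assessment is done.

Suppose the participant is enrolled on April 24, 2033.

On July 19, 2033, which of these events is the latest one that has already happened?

The participant is enrolled: Apr 24, 2033.
Baseline assessment is done: Apr 24, 2033 + 77 days = Jul 10, 2033.
The first dose is administered: Jul 10, 2033 + 11 days = Jul 21, 2033.
The week-2 follow-up occurs: Jul 21, 2033 + 6 days = Jul 27, 2033.
The primary endpoint is assessed: Jul 27, 2033 + 7 days = Aug 3, 2033.
The exit interview is conducted: Aug 3, 2033 + 22 days = Aug 25, 2033.
Jul 19, 2033 falls between when baseline assessment is done (Jul 10, 2033) and when the first dose is administered (Jul 21, 2033).

Baseline assessment is done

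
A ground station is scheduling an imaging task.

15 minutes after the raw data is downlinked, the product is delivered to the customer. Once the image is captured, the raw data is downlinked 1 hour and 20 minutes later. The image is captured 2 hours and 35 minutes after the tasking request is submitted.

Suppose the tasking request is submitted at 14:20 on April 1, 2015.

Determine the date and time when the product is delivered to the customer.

The tasking request is submitted: 14:20 Apr 1, 2015.
The image is captured: 14:20 Apr 1, 2015 + 2h35m = 16:55 Apr 1, 2015.
The raw data is downlinked: 16:55 Apr 1, 2015 + 1h20m = 18:15 Apr 1, 2015.
The product is delivered to the customer: 18:15 Apr 1, 2015 + 15m = 18:30 Apr 1, 2015.

18:30 on April 1, 2015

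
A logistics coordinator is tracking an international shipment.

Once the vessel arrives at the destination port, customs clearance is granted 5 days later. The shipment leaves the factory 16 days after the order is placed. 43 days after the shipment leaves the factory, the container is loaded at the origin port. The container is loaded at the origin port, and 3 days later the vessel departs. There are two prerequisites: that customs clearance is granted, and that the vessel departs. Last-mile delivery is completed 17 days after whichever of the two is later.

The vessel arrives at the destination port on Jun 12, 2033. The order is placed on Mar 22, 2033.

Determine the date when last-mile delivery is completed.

The vessel arrives at the destination port: Jun 12, 2033.
Customs clearance is granted: Jun 12, 2033 + 5 days = Jun 17, 2033.
The order is placed: Mar 22, 2033.
The shipment leaves the factory: Mar 22, 2033 + 16 days = Apr 7, 2033.
The container is loaded at the origin port: Apr 7, 2033 + 43 days = May 20, 2033.
The vessel departs: May 20, 2033 + 3 days = May 23, 2033.
Both prerequisites met — customs clearance is granted (Jun 17, 2033), the vessel departs (May 23, 2033); the later is Jun 17, 2033.
Last-mile delivery is completed: Jun 17, 2033 + 17 days = Jul 4, 2033.

Jul 4, 2033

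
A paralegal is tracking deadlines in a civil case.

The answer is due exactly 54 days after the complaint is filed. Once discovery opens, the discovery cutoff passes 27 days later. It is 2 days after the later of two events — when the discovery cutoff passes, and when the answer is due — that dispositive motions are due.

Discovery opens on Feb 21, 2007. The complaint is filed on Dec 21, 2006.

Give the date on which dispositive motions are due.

Discovery opens: Feb 21, 2007.
The discovery cutoff passes: Feb 21, 2007 + 27 days = Mar 20, 2007.
The complaint is filed: Dec 21, 2006.
The answer is due: Dec 21, 2006 + 54 days = Feb 13, 2007.
Both prerequisites met — the discovery cutoff passes (Mar 20, 2007), the answer is due (Feb 13, 2007); the later is Mar 20, 2007.
Dispositive motions are due: Mar 20, 2007 + 2 days = Mar 22, 2007.

Mar 22, 2007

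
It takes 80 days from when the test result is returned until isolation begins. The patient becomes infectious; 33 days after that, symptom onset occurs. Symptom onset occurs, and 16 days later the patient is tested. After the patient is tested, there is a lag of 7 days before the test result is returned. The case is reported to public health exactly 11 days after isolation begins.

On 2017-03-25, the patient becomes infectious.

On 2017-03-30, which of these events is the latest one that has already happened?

The patient becomes infectious

The patient becomes infectious: Mar 25, 2017.
Symptom onset occurs: Mar 25, 2017 + 33 days = Apr 27, 2017.
The patient is tested: Apr 27, 2017 + 16 days = May 13, 2017.
The test result is returned: May 13, 2017 + 7 days = May 20, 2017.
Isolation begins: May 20, 2017 + 80 days = Aug 8, 2017.
The case is reported to public health: Aug 8, 2017 + 11 days = Aug 19, 2017.
Mar 30, 2017 falls between when the patient becomes infectious (Mar 25, 2017) and when symptom onset occurs (Apr 27, 2017).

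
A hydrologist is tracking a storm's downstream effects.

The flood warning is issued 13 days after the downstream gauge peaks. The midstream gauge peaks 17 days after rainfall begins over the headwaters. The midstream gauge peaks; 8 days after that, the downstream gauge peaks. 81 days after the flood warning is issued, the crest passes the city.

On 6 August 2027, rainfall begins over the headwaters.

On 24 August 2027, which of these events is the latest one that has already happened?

The midstream gauge peaks

Rainfall begins over the headwaters: Aug 6, 2027.
The midstream gauge peaks: Aug 6, 2027 + 17 days = Aug 23, 2027.
The downstream gauge peaks: Aug 23, 2027 + 8 days = Aug 31, 2027.
The flood warning is issued: Aug 31, 2027 + 13 days = Sep 13, 2027.
The crest passes the city: Sep 13, 2027 + 81 days = Dec 3, 2027.
Aug 24, 2027 falls between when the midstream gauge peaks (Aug 23, 2027) and when the downstream gauge peaks (Aug 31, 2027).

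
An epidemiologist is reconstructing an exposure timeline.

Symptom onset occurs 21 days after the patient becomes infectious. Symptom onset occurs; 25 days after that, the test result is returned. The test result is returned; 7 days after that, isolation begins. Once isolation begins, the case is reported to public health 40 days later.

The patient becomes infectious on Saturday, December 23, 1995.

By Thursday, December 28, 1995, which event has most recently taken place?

The patient becomes infectious

The patient becomes infectious: Dec 23, 1995.
Symptom onset occurs: Dec 23, 1995 + 21 days = Jan 13, 1996.
The test result is returned: Jan 13, 1996 + 25 days = Feb 7, 1996.
Isolation begins: Feb 7, 1996 + 7 days = Feb 14, 1996.
The case is reported to public health: Feb 14, 1996 + 40 days = Mar 25, 1996.
Dec 28, 1995 falls between when the patient becomes infectious (Dec 23, 1995) and when symptom onset occurs (Jan 13, 1996).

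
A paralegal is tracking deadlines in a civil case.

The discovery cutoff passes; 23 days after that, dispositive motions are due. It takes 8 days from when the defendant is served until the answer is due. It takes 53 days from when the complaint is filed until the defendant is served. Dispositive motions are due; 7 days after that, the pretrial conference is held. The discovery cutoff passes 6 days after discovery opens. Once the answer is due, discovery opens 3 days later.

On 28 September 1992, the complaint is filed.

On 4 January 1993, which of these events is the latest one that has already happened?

Dispositive motions are due

The complaint is filed: Sep 28, 1992.
The defendant is served: Sep 28, 1992 + 53 days = Nov 20, 1992.
The answer is due: Nov 20, 1992 + 8 days = Nov 28, 1992.
Discovery opens: Nov 28, 1992 + 3 days = Dec 1, 1992.
The discovery cutoff passes: Dec 1, 1992 + 6 days = Dec 7, 1992.
Dispositive motions are due: Dec 7, 1992 + 23 days = Dec 30, 1992.
The pretrial conference is held: Dec 30, 1992 + 7 days = Jan 6, 1993.
Jan 4, 1993 falls between when dispositive motions are due (Dec 30, 1992) and when the pretrial conference is held (Jan 6, 1993).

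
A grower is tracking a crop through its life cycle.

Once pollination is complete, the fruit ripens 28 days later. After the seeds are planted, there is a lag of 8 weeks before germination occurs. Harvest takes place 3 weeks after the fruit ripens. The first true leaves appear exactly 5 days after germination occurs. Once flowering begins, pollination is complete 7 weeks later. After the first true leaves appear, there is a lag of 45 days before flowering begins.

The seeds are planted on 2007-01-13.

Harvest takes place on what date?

2007-08-05

The seeds are planted: Jan 13, 2007.
Germination occurs: Jan 13, 2007 + 8 weeks = Mar 10, 2007.
The first true leaves appear: Mar 10, 2007 + 5 days = Mar 15, 2007.
Flowering begins: Mar 15, 2007 + 45 days = Apr 29, 2007.
Pollination is complete: Apr 29, 2007 + 7 weeks = Jun 17, 2007.
The fruit ripens: Jun 17, 2007 + 28 days = Jul 15, 2007.
Harvest takes place: Jul 15, 2007 + 3 weeks = Aug 5, 2007.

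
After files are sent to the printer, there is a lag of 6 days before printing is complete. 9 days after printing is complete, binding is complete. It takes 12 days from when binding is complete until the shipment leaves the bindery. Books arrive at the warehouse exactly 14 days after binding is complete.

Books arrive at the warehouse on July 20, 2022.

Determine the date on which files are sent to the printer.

Books arrive at the warehouse: Jul 20, 2022.
Binding is complete: Jul 20, 2022 − 14 days = Jul 6, 2022.
Printing is complete: Jul 6, 2022 − 9 days = Jun 27, 2022.
Files are sent to the printer: Jun 27, 2022 − 6 days = Jun 21, 2022.

June 21, 2022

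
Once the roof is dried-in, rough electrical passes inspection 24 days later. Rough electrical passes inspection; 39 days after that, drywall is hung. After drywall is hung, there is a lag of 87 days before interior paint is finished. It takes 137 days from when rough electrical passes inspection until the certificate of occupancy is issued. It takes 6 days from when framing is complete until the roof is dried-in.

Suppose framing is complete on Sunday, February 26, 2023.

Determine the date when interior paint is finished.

Framing is complete: Feb 26, 2023.
The roof is dried-in: Feb 26, 2023 + 6 days = Mar 4, 2023.
Rough electrical passes inspection: Mar 4, 2023 + 24 days = Mar 28, 2023.
Drywall is hung: Mar 28, 2023 + 39 days = May 6, 2023.
Interior paint is finished: May 6, 2023 + 87 days = Aug 1, 2023.

Tuesday, August 1, 2023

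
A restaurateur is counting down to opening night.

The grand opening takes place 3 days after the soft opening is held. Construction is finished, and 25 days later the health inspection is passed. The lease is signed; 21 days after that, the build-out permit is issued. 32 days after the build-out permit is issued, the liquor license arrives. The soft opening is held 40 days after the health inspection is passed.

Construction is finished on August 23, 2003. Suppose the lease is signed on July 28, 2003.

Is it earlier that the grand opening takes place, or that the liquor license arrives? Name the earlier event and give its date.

The liquor license arrives — September 19, 2003

Construction is finished: Aug 23, 2003.
The health inspection is passed: Aug 23, 2003 + 25 days = Sep 17, 2003.
The soft opening is held: Sep 17, 2003 + 40 days = Oct 27, 2003.
The grand opening takes place: Oct 27, 2003 + 3 days = Oct 30, 2003.
The lease is signed: Jul 28, 2003.
The build-out permit is issued: Jul 28, 2003 + 21 days = Aug 18, 2003.
The liquor license arrives: Aug 18, 2003 + 32 days = Sep 19, 2003.
Comparing: the grand opening takes place on Oct 30, 2003 vs the liquor license arrives on Sep 19, 2003. Earlier: the liquor license arrives.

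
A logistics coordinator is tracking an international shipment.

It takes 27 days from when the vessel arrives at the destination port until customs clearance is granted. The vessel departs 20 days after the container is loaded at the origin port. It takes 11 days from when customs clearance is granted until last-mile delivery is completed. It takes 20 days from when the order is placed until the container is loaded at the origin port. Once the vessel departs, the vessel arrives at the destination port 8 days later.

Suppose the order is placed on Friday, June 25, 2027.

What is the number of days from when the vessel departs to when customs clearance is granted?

Causal path: the vessel departs → the vessel arrives at the destination port → customs clearance is granted.
Total delay along the path: 8 + 27 = 35 days.

35 days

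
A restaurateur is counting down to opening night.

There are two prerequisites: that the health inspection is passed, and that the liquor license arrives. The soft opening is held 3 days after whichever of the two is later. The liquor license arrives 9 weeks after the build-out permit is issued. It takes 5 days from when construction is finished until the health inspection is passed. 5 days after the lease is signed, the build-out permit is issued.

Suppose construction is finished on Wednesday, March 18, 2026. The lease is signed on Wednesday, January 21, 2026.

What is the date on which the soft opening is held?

Construction is finished: Mar 18, 2026.
The health inspection is passed: Mar 18, 2026 + 5 days = Mar 23, 2026.
The lease is signed: Jan 21, 2026.
The build-out permit is issued: Jan 21, 2026 + 5 days = Jan 26, 2026.
The liquor license arrives: Jan 26, 2026 + 9 weeks = Mar 30, 2026.
Both prerequisites met — the health inspection is passed (Mar 23, 2026), the liquor license arrives (Mar 30, 2026); the later is Mar 30, 2026.
The soft opening is held: Mar 30, 2026 + 3 days = Apr 2, 2026.

Thursday, April 2, 2026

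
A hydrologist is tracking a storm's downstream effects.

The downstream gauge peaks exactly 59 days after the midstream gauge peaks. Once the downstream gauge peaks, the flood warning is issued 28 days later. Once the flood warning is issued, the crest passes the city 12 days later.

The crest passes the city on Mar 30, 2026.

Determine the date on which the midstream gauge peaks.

The crest passes the city: Mar 30, 2026.
The flood warning is issued: Mar 30, 2026 − 12 days = Mar 18, 2026.
The downstream gauge peaks: Mar 18, 2026 − 28 days = Feb 18, 2026.
The midstream gauge peaks: Feb 18, 2026 − 59 days = Dec 21, 2025.

Dec 21, 2025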